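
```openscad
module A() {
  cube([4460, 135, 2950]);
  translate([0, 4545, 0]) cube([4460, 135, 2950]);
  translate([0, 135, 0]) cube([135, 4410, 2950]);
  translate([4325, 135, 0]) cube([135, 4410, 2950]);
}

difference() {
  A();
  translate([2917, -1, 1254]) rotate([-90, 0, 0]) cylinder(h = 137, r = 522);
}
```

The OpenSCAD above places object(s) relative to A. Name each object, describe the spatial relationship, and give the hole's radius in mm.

A is a house frame. The house frame has a circular hole through its front wall. The hole's radius is 522 mm.

The subtracted cylinder has r = 522 mm.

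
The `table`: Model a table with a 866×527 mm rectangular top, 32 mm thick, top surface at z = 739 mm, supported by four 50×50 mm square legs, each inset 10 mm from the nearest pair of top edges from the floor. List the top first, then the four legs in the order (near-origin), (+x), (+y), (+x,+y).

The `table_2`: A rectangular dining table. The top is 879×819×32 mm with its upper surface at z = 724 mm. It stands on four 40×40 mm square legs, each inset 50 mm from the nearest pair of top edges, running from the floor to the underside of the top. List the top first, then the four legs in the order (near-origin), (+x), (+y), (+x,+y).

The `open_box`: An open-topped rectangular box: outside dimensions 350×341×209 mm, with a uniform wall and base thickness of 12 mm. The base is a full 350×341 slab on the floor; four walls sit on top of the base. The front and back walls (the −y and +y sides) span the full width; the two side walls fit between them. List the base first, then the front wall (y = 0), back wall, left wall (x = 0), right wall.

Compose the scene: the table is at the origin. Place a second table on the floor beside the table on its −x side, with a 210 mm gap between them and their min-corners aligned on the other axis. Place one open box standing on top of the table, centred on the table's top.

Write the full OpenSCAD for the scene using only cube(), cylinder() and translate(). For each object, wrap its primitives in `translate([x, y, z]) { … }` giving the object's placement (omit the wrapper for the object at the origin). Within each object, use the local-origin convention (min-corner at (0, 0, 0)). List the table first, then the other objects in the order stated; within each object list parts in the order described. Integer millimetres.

translate([0, 0, 707]) cube([866, 527, 32]);
translate([10, 10, 0]) cube([50, 50, 707]);
translate([806, 10, 0]) cube([50, 50, 707]);
translate([10, 467, 0]) cube([50, 50, 707]);
translate([806, 467, 0]) cube([50, 50, 707]);
translate([-1089, 0, 0]) {
  translate([0, 0, 692]) cube([879, 819, 32]);
  translate([50, 50, 0]) cube([40, 40, 692]);
  translate([789, 50, 0]) cube([40, 40, 692]);
  translate([50, 729, 0]) cube([40, 40, 692]);
  translate([789, 729, 0]) cube([40, 40, 692]);
}
translate([258, 93, 739]) {
  cube([350, 341, 12]);
  translate([0, 0, 12]) cube([350, 12, 197]);
  translate([0, 329, 12]) cube([350, 12, 197]);
  translate([0, 12, 12]) cube([12, 317, 197]);
  translate([338, 12, 12]) cube([12, 317, 197]);
}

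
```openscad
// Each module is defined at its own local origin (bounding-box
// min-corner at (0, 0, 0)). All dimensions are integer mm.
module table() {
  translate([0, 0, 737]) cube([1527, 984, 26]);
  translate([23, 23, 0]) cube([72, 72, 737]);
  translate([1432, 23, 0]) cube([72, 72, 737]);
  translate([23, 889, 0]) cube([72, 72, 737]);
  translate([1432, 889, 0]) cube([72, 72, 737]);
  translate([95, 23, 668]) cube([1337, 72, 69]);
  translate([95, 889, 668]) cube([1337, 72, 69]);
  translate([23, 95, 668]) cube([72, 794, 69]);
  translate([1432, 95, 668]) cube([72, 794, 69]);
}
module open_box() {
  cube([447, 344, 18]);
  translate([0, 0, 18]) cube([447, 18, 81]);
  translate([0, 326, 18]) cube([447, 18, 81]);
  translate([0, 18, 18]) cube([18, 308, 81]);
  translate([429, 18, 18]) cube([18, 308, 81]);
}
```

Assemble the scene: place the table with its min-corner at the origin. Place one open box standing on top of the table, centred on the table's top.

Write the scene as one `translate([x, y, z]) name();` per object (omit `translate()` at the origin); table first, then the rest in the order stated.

table();
translate([540, 320, 763]) open_box();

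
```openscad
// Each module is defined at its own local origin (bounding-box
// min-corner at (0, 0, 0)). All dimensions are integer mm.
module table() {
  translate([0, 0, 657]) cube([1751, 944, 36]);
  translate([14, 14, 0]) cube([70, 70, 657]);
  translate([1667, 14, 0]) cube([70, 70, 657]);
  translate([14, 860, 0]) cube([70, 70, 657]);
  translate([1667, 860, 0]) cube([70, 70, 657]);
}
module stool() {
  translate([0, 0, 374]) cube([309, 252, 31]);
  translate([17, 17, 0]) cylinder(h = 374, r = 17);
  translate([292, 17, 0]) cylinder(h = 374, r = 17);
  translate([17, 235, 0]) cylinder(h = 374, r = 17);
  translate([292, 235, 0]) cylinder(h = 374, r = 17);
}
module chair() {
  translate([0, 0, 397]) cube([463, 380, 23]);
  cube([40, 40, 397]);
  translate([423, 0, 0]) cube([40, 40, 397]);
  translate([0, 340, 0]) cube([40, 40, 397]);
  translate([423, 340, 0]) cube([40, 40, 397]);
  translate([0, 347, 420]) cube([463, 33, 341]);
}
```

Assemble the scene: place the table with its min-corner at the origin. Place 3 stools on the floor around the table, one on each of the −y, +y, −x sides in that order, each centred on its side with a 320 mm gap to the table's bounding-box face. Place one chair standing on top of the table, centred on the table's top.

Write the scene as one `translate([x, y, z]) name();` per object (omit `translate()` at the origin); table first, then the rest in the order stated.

table();
translate([721, -572, 0]) stool();
translate([721, 1264, 0]) stool();
translate([-629, 346, 0]) stool();
translate([644, 282, 693]) chair();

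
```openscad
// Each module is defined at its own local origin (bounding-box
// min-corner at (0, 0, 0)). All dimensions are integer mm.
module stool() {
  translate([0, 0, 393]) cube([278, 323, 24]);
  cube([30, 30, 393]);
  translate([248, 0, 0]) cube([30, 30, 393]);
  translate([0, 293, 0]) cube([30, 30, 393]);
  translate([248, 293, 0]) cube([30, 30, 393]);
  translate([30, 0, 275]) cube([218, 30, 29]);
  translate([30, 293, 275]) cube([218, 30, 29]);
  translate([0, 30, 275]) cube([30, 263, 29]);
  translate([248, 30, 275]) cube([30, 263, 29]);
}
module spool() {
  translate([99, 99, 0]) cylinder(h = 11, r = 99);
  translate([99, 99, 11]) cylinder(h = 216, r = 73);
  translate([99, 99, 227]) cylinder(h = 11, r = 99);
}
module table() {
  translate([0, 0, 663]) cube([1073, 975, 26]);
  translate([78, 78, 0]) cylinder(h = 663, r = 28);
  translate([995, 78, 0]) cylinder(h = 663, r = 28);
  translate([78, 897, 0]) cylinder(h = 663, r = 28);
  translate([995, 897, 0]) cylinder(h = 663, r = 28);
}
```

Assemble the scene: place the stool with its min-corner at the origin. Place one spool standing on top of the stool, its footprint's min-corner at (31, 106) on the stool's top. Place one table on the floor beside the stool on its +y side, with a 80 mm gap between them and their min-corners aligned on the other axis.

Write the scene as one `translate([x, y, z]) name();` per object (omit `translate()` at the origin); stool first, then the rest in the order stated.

stool();
translate([31, 106, 417]) spool();
translate([0, 403, 0]) table();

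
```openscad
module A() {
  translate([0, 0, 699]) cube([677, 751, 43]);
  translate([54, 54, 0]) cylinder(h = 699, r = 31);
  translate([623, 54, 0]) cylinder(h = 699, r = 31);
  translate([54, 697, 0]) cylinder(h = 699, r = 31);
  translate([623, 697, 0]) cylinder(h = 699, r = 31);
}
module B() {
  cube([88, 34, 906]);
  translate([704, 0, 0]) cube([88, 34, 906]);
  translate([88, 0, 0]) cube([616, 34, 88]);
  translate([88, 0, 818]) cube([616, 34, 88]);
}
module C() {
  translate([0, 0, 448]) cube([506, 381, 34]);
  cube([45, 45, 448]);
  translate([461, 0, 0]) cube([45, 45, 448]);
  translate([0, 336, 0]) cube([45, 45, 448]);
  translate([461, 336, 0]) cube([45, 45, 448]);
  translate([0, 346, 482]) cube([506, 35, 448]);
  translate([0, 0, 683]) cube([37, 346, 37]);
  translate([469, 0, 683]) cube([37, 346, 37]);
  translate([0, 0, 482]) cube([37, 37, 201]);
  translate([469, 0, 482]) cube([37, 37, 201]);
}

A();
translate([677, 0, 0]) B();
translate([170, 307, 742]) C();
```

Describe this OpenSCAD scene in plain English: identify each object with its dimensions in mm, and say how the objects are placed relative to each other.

A is a table with a 677×751 mm rectangular top, 43 mm thick, top surface at z = 742 mm, supported by four round legs of 62 mm diameter, each leg's bounding box inset 23 mm from the nearest pair of top edges, running from the floor.

B is a rectangular picture frame lying in the x–z plane (depth along y). The opening is 616 mm wide (x) by 730 mm tall (z), surrounded by a border 88 mm wide on all four sides. The frame is 34 mm deep and is made of two full-height vertical stiles with two horizontal rails fitted between them.

C is a chair. The seat is a 506×381×34 mm slab with its top at z = 482 mm, on four 45×45 mm corner legs (flush with the seat edges, standing on z = 0). A flat backrest 35 mm thick, 448 mm tall, spans the full seat width and rises from the seat top along its +y edge, rear face flush with the rear of the seat. Two armrests of 37×37 mm section run along each side from the seat's front edge to the front of the backrest, top faces 238 mm above the seat top and outer faces flush with the seat's x-edges; a 37×37 mm post under the front of each armrest stands on the seat at the front corner.

The picture frame is against the table's +x side, with their −y faces flush. The chair is on top of the table.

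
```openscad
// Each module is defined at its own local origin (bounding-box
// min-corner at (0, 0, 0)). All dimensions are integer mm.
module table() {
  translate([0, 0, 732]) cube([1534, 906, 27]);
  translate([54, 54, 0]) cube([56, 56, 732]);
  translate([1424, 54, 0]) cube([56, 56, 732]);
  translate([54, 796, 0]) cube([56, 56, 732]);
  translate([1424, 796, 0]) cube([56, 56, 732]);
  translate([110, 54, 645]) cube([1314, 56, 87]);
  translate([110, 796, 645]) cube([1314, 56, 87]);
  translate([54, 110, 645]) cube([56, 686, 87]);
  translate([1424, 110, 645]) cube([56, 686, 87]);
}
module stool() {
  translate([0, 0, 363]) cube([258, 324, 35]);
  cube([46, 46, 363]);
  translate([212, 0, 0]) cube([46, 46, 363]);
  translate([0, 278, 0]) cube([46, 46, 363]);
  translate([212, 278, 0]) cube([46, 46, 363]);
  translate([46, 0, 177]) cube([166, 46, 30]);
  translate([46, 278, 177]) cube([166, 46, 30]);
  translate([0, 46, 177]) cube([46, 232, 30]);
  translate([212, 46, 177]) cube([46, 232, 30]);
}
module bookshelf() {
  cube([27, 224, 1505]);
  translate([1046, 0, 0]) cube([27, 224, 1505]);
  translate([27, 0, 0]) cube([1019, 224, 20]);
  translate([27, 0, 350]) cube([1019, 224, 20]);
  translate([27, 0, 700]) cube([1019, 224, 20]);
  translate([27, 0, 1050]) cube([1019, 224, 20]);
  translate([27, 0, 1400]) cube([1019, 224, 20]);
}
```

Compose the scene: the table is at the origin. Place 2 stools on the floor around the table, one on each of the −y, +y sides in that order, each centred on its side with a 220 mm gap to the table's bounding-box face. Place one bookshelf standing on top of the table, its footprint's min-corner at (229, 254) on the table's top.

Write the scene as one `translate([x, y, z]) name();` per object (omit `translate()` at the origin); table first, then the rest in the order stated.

table();
translate([638, -544, 0]) stool();
translate([638, 1126, 0]) stool();
translate([229, 254, 759]) bookshelf();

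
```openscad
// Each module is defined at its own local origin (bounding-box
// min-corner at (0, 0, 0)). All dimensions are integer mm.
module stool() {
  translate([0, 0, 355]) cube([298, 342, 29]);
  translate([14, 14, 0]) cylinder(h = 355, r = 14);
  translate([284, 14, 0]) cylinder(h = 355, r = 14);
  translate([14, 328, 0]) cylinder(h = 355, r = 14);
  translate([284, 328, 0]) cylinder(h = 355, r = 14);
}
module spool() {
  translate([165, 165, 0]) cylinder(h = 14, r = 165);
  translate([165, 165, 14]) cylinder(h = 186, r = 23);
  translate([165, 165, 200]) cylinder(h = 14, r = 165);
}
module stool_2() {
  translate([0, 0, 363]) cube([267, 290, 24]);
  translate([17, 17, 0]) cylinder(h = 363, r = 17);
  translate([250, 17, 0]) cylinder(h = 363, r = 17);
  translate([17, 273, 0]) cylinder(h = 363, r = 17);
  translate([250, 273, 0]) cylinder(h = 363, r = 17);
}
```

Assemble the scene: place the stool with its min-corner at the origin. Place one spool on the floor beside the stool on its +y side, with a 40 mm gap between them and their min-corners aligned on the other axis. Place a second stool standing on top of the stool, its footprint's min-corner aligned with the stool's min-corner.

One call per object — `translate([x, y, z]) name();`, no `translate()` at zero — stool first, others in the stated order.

stool();
translate([0, 382, 0]) spool();
translate([0, 0, 384]) stool_2();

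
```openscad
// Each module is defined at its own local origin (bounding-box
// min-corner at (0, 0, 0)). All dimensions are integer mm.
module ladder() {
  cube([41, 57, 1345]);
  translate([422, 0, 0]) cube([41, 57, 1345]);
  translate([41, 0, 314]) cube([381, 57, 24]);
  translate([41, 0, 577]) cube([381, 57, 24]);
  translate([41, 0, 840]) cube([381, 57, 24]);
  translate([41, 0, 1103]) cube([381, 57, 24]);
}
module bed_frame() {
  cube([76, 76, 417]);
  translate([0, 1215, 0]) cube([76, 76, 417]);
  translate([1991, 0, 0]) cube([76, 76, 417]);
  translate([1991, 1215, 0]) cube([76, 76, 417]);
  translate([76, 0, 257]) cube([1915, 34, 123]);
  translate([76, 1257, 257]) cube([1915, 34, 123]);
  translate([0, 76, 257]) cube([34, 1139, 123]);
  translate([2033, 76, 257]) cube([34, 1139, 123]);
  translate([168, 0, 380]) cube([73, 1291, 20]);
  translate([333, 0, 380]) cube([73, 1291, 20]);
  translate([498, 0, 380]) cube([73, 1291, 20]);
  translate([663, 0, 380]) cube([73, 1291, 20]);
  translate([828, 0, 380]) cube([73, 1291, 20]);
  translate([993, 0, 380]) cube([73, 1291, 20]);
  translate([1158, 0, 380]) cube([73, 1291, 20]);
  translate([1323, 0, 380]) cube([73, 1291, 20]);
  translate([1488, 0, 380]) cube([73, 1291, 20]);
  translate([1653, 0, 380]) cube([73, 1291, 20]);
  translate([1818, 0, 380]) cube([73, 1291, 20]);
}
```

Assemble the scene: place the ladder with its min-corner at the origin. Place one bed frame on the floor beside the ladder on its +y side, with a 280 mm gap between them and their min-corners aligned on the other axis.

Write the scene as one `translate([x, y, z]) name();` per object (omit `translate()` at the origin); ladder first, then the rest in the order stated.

ladder();
translate([0, 337, 0]) bed_frame();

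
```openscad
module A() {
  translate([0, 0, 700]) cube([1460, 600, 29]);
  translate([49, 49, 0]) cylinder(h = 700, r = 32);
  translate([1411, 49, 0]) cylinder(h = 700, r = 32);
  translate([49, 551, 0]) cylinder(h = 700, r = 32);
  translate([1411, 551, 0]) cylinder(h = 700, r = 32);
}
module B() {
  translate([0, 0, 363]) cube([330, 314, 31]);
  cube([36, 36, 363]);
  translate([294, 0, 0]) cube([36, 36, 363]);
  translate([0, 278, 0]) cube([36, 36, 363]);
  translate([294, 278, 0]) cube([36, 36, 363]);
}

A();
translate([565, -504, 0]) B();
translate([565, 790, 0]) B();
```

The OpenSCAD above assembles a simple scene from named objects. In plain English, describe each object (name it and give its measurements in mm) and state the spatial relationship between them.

A is a table with a 1460×600 mm rectangular top, 29 mm thick, top surface at z = 729 mm, supported by four round legs of 64 mm diameter, each leg's bounding box inset 17 mm from the nearest pair of top edges, running from the floor.

B is a simple wooden stool: a rectangular seat 330 mm (x) by 314 mm (y), 31 mm thick, top face at z = 394 mm, on four square legs, each 36×36 mm in cross-section. The legs rest on z = 0, each flush with a corner of the seat.

Two stools sit around the table at the −y, +y sides.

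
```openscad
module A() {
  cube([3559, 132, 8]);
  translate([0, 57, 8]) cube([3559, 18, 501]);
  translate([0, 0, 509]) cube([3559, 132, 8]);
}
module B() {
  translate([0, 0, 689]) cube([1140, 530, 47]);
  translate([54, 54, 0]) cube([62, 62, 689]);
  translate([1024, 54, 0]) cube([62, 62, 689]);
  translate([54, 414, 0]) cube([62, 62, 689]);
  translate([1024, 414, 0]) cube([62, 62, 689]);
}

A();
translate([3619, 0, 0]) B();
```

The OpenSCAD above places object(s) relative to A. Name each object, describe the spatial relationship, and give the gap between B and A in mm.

The table's nearest face is 60 mm from the I-beam's +x face.

A is an I-beam. B is a table. The table is on the floor beside the I-beam on its +x side. The gap between the table and the I-beam is 60 mm.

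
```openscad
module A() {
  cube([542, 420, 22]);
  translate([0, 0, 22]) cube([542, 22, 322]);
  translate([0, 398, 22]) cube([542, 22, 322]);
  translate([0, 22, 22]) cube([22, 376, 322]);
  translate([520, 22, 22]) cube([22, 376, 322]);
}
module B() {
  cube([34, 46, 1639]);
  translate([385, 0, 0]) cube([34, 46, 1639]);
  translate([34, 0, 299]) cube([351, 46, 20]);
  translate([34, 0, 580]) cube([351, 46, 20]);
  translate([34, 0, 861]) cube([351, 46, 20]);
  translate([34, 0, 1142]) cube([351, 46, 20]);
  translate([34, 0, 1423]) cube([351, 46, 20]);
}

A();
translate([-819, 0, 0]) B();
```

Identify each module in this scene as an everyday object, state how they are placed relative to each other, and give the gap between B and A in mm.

A is an open box. B is a ladder. The ladder is on the floor beside the open box on its −x side. The gap between the ladder and the open box is 400 mm.

The ladder's nearest face is 400 mm from the open box's −x face.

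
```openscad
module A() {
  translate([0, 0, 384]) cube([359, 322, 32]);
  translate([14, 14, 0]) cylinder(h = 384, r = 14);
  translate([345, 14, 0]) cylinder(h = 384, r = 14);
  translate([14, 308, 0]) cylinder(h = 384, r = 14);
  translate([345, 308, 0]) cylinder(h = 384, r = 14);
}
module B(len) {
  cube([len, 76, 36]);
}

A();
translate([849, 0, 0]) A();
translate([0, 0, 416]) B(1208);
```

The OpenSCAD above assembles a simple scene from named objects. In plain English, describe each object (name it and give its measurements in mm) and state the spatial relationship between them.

A is a four-legged stool. The seat is a 359×322×32 mm slab whose top surface is at z = 416 mm; four round legs, each 28 mm in diameter, run from the floor (z = 0) to the underside of the seat, each leg's axis is inset half a diameter from the nearest pair of seat edges (so the leg's bounding box is flush with the corner).

B is a rectangular beam 1208 mm long (x), 76 mm deep (y), 36 mm thick (z).

The beam spans the tops of two stools placed 490 mm apart, resting at z = 416 mm.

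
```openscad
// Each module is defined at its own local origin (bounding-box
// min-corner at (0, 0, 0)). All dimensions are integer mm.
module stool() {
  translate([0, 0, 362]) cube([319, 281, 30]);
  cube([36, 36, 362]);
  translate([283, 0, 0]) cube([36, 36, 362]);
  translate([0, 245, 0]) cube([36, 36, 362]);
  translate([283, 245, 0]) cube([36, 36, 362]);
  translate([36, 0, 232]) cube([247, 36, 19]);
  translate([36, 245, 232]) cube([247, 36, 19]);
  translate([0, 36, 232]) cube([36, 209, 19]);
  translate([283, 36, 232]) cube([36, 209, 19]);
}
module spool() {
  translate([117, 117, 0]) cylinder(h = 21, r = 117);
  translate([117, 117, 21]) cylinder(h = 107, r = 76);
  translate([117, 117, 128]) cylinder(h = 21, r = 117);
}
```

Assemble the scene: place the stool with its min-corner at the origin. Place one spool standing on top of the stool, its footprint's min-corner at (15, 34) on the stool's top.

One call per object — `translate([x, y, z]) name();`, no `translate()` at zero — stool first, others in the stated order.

stool();
translate([15, 34, 392]) spool();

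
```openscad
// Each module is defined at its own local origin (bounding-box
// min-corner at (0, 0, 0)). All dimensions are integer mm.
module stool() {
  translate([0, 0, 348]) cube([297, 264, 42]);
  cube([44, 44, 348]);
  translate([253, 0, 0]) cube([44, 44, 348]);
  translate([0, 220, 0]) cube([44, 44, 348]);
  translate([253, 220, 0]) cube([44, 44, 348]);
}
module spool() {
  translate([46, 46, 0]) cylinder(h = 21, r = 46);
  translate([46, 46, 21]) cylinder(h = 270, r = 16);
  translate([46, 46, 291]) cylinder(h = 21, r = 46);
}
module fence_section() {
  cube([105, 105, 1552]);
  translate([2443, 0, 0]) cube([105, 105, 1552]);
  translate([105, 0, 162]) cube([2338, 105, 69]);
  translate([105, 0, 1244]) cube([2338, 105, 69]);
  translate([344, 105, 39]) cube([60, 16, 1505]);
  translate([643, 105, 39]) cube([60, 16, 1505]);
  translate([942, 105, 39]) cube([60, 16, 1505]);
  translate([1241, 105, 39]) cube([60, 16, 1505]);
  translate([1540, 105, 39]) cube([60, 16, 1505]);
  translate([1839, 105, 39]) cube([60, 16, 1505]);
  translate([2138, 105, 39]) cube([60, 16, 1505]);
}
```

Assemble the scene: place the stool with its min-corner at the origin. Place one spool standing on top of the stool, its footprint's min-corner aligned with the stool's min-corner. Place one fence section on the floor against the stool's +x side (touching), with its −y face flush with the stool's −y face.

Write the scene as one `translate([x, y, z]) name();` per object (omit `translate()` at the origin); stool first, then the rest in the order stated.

stool();
translate([0, 0, 390]) spool();
translate([297, 0, 0]) fence_section();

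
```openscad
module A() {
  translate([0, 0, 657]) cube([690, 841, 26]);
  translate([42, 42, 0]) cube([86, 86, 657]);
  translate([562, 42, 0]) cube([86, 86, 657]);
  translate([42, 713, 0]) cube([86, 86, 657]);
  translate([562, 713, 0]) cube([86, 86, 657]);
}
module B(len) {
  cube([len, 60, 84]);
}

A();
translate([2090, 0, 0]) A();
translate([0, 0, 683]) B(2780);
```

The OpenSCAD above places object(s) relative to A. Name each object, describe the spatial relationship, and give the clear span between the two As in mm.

Second table starts at x = 2090; first ends at x = 690; clear span = 2090 − 690 = 1400 mm.

A is a table. B is a beam. A beam spans the tops of two tables. The clear span between the two tables is 1400 mm.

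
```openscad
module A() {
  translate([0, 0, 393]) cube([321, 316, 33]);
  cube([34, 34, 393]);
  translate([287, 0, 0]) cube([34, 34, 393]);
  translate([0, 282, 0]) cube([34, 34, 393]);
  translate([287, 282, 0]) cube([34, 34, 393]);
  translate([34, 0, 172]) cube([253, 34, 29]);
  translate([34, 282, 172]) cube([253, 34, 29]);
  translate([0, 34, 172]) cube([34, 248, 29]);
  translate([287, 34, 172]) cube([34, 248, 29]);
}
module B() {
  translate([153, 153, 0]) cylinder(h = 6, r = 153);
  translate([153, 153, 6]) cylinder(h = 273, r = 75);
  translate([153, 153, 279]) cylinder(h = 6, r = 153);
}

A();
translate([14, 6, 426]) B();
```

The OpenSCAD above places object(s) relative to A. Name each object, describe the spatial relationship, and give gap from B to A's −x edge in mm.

The spool's min-x is at 14; the stool's min-x is 0; gap = 14 mm.

A is a stool. B is a spool. The spool is on top of the stool. The gap from the spool to the stool's −x edge is 14 mm.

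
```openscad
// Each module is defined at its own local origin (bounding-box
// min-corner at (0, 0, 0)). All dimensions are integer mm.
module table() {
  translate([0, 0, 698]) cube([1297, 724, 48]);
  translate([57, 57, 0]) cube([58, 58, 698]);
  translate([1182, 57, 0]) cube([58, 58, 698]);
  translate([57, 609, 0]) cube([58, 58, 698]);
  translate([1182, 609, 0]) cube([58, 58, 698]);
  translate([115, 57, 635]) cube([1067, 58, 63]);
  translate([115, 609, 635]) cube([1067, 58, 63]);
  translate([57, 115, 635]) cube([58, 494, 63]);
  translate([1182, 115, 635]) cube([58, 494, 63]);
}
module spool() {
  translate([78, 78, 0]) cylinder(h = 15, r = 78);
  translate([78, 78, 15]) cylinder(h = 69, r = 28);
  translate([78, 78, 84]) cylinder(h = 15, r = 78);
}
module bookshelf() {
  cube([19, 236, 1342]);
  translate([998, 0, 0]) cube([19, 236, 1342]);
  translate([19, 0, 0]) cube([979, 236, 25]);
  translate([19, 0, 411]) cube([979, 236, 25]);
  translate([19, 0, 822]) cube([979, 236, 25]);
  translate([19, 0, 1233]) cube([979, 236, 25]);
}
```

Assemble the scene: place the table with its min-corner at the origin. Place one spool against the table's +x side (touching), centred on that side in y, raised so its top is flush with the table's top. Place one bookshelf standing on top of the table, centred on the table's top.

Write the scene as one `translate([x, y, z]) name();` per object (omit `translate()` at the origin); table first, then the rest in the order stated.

table();
translate([1297, 284, 647]) spool();
translate([140, 244, 746]) bookshelf();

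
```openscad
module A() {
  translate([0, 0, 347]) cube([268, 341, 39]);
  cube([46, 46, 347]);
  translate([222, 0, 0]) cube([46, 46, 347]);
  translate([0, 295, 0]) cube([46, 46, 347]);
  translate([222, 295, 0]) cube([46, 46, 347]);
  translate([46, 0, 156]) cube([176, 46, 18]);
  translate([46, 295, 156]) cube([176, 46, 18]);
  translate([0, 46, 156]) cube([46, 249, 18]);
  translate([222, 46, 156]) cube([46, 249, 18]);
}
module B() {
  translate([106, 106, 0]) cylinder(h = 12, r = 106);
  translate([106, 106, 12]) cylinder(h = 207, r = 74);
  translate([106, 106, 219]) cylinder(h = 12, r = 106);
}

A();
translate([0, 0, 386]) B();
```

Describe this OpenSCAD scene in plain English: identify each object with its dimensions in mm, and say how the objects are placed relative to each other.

A is a simple wooden stool: a rectangular seat 268 mm (x) by 341 mm (y), 39 mm thick, top face at z = 386 mm, on four square legs, each 46×46 mm in cross-section. The legs rest on z = 0, each flush with a corner of the seat. Four stretchers, 46 mm wide and 18 mm tall, connect adjacent legs with their undersides at z = 156 mm, each running between the inner faces of the legs it joins and aligned with the legs' outer faces on the other axis.

B is a spool: two coaxial disc flanges of radius 106 mm and thickness 12 mm, joined by a core cylinder of radius 74 mm and height 207 mm. The lower flange rests on z = 0 and the three cylinders share a vertical axis.

The spool is on top of the stool.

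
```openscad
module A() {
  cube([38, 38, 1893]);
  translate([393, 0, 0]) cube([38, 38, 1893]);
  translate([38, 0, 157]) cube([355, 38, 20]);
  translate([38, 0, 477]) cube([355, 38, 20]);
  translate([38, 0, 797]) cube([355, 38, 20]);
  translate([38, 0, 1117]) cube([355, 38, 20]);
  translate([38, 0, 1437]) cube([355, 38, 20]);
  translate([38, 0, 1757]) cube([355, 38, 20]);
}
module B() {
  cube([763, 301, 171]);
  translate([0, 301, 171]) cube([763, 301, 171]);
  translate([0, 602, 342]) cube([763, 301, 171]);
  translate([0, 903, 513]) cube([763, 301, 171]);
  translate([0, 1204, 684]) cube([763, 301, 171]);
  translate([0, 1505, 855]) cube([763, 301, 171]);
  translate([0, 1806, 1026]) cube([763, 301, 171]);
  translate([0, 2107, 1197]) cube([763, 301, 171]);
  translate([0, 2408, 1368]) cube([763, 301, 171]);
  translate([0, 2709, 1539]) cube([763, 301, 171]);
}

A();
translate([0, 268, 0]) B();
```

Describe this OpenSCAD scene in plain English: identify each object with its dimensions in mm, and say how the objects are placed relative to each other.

A is a straight ladder. Two 38×38 mm vertical rails, 1893 mm tall, stand 431 mm apart (outside-to-outside) with their front faces coplanar on the −y side. 6 rungs, each 38 mm deep and 20 mm tall, span between the inner faces of the rails, front faces flush with the rails. The lowest rung's underside is at z = 157 mm and rungs are spaced 320 mm apart (underside to underside).

B is a run of 10 identical solid stair steps. Each tread is 763×301 mm and each step block is 171 mm high. Step 1 rests on the floor; step k is offset from step 1 by (k−1)×301 mm in y and (k−1)×171 mm in z.

The staircase is on the floor beside the ladder on its +y side.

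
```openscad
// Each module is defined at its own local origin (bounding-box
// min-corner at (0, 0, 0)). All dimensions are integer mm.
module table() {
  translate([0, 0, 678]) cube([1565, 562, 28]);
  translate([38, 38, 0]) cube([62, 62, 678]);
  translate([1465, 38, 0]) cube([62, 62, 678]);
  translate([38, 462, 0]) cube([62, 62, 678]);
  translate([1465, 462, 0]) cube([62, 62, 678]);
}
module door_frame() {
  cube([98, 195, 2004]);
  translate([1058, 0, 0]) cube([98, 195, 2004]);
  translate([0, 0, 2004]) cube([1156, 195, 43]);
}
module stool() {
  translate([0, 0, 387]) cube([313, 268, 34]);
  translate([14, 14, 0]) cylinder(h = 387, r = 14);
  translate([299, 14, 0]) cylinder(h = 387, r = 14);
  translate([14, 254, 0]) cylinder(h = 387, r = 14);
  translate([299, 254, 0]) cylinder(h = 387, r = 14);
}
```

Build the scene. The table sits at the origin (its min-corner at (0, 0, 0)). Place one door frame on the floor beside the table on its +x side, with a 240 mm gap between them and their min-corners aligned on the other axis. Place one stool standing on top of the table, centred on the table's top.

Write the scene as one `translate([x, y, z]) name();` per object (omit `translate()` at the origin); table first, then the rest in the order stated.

table();
translate([1805, 0, 0]) door_frame();
translate([626, 147, 706]) stool();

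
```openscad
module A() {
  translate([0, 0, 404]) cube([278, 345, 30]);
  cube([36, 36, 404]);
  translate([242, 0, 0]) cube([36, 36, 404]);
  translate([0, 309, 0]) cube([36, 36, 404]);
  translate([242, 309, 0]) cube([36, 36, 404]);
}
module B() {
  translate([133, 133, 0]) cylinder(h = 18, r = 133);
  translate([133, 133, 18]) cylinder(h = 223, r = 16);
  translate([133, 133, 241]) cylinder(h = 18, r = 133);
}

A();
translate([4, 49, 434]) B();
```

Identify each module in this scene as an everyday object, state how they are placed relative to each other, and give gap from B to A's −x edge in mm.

The spool's min-x is at 4; the stool's min-x is 0; gap = 4 mm.

A is a stool. B is a spool. The spool is on top of the stool. The gap from the spool to the stool's −x edge is 4 mm.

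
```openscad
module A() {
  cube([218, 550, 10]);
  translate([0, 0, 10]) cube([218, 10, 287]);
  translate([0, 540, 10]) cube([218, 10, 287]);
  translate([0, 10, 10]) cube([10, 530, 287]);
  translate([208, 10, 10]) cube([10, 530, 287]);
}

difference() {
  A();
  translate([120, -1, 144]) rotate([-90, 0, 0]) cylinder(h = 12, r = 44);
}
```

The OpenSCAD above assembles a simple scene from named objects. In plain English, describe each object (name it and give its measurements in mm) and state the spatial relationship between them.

A is an open storage box with external size 218×550×297 mm and wall thickness 10 mm (the base is also 10 mm thick). The base covers the whole footprint; the four walls stand on the base, with the y-facing walls full-width and the x-facing walls fitting between their inner faces.

The open box has a circular hole of radius 44 mm through its front wall, centred at (x = 120, z = 144).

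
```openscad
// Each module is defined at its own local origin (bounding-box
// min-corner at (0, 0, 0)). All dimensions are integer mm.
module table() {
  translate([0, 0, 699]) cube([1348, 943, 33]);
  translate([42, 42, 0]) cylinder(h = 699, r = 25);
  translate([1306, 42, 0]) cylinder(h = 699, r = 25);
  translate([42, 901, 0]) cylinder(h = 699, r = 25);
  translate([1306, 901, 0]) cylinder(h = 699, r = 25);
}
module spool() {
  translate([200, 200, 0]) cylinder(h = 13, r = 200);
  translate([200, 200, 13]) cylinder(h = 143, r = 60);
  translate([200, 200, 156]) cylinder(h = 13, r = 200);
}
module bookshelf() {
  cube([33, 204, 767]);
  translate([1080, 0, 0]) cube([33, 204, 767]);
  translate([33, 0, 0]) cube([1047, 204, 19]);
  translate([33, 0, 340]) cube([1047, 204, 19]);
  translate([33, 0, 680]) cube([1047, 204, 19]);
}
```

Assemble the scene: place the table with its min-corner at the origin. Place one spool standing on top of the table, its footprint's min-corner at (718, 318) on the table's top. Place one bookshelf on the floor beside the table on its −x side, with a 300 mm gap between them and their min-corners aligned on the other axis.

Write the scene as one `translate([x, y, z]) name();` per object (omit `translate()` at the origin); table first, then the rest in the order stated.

table();
translate([718, 318, 732]) spool();
translate([-1413, 0, 0]) bookshelf();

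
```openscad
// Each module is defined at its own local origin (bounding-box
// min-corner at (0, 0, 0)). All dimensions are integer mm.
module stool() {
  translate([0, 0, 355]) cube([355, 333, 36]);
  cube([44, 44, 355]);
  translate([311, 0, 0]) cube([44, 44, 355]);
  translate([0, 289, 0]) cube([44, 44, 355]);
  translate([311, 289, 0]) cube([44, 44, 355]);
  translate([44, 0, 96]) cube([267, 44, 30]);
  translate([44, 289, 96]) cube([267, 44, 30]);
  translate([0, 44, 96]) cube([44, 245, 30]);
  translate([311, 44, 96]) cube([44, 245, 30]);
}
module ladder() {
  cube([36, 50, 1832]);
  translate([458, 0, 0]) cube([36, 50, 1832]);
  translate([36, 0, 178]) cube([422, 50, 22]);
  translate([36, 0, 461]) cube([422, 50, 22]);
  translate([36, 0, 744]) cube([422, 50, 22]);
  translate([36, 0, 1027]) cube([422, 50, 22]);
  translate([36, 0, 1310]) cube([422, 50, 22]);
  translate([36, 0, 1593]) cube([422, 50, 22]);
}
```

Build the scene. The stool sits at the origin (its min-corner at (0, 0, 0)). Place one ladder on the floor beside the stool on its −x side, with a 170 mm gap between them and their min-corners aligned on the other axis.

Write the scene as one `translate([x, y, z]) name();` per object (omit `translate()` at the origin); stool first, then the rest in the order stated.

stool();
translate([-664, 0, 0]) ladder();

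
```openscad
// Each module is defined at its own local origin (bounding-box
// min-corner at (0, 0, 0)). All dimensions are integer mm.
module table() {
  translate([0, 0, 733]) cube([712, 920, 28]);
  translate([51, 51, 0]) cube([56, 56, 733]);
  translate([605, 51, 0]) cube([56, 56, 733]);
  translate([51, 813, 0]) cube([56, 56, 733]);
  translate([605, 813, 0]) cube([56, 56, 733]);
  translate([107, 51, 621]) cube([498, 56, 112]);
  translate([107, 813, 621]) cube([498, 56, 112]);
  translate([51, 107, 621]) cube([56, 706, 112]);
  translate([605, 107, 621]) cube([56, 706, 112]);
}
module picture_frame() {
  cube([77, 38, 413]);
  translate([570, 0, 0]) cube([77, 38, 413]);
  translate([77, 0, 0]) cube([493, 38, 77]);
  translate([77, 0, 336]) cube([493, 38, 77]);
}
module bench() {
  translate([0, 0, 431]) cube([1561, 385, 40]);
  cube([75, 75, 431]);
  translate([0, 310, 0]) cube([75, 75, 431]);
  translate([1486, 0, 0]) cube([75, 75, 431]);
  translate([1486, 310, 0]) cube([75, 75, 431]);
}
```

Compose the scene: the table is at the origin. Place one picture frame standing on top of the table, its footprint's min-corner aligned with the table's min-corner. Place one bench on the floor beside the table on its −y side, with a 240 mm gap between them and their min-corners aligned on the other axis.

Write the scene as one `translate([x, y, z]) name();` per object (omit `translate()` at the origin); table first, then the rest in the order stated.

table();
translate([0, 0, 761]) picture_frame();
translate([0, -625, 0]) bench();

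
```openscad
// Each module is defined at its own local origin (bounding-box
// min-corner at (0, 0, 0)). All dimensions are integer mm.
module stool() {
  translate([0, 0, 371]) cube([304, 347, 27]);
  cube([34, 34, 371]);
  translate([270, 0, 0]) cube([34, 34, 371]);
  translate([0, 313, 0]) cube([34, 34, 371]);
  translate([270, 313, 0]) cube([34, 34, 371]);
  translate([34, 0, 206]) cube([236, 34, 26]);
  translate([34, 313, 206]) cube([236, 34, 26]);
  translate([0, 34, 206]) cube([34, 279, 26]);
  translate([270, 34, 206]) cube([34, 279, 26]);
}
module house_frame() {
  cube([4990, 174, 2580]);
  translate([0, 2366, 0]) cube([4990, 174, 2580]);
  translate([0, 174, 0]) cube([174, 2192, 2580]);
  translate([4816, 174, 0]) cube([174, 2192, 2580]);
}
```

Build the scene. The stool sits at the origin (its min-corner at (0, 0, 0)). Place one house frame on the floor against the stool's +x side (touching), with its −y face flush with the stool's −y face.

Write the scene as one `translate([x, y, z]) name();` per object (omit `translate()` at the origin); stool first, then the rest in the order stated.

stool();
translate([304, 0, 0]) house_frame();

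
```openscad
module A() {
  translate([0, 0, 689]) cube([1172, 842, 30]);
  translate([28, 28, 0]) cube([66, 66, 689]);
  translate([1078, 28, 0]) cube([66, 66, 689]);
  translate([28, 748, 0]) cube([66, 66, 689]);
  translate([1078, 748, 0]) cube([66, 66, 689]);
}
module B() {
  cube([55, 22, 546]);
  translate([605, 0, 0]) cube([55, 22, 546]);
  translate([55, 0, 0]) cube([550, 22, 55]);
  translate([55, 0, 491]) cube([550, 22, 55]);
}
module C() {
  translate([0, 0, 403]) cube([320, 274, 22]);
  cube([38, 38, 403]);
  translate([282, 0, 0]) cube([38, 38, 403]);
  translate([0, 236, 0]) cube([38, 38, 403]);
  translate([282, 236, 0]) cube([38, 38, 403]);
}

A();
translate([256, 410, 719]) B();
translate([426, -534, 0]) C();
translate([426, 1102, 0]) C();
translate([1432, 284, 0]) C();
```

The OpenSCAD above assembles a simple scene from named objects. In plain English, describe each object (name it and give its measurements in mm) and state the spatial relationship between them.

A is a table: top 1172 mm (x) × 842 mm (y), 30 mm thick, upper face at z = 719 mm, on four 66×66 mm square legs, each inset 28 mm from the nearest pair of top edges, running from z = 0 to the bottom of the top.

B is a picture frame with a 550×436 mm rectangular opening (x by z) and a uniform 55 mm border on every side. Frame depth is 22 mm along y. It is built from two vertical stiles running the full outside height and two horizontal rails spanning the gap between the stiles.

C is a four-legged stool. The seat is a 320×274×22 mm slab whose top surface is at z = 425 mm; four square legs, each 38×38 mm in cross-section, run from the floor (z = 0) to the underside of the seat, each flush with a corner of the seat.

The picture frame is on top of the table, centred. Three stools sit around the table at the −y, +y, +x sides.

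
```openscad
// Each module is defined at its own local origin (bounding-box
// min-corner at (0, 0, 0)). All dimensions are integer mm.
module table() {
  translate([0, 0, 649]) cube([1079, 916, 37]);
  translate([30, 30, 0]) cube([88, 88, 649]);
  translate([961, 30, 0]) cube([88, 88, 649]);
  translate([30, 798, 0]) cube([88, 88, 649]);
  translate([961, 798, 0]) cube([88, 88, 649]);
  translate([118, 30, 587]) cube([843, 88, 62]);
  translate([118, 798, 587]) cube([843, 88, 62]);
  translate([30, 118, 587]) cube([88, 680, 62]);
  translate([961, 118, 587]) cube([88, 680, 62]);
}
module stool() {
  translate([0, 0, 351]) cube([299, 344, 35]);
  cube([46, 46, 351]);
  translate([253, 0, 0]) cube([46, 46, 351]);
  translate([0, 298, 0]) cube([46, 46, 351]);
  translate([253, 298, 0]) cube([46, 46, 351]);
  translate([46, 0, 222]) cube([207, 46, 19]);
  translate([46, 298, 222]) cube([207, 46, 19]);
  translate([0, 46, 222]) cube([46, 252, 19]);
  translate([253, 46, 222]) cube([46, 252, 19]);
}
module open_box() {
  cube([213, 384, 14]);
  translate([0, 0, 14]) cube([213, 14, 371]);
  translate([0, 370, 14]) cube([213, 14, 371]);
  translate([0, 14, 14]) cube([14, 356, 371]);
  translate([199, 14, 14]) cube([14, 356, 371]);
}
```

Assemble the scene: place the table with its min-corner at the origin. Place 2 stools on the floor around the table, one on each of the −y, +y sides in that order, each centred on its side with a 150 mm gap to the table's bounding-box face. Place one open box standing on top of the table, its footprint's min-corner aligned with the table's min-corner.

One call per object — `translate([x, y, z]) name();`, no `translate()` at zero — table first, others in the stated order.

table();
translate([390, -494, 0]) stool();
translate([390, 1066, 0]) stool();
translate([0, 0, 686]) open_box();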